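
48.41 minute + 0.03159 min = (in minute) 48.44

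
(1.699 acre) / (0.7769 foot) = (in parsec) 9.41e-13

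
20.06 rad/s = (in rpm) 191.6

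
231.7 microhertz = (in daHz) 2.317e-05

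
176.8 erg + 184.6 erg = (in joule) 3.614e-05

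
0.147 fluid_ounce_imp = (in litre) 0.004177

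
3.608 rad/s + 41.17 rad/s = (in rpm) 427.6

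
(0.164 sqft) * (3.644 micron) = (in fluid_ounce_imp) 0.001954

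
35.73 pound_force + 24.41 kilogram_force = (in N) 398.3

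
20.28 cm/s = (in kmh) 0.7301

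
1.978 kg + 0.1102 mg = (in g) 1978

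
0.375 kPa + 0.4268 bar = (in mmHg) 322.9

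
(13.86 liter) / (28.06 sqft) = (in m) 0.005317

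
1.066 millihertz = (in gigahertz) 1.066e-12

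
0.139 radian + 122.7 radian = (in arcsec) 2.534e+07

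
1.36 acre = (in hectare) 0.5504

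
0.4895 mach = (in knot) 324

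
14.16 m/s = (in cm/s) 1416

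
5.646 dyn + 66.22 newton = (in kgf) 6.753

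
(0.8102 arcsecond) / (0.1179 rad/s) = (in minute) 5.553e-07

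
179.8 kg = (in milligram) 1.798e+08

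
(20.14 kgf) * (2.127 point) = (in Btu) 0.0001405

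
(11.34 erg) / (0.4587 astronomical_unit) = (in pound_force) 3.715e-18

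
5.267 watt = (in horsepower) 0.007063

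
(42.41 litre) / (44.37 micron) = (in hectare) 0.09558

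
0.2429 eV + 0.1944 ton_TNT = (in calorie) 1.944e+08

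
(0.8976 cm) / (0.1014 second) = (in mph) 0.198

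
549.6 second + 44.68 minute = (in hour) 0.8973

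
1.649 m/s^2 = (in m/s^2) 1.649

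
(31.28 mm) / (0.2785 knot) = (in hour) 6.065e-05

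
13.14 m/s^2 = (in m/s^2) 13.14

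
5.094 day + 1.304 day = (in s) 5.528e+05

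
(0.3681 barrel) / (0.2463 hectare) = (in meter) 2.376e-05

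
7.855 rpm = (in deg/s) 47.13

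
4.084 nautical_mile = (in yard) 8272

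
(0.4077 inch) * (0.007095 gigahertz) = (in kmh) 2.645e+05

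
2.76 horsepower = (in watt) 2058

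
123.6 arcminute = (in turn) 0.005722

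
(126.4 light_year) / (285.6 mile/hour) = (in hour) 2.602e+12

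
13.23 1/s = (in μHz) 1.323e+07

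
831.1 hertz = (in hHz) 8.311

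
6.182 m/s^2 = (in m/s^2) 6.182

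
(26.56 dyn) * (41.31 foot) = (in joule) 0.003344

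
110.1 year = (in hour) 9.645e+05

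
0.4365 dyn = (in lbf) 9.813e-07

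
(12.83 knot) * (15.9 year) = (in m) 3.31e+09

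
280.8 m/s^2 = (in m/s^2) 280.8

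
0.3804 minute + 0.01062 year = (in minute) 5582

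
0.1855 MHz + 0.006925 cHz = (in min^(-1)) 1.113e+07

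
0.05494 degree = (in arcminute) 3.296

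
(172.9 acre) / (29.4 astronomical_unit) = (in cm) 1.591e-05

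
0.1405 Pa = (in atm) 1.387e-06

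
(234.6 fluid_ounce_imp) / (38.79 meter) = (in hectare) 1.718e-08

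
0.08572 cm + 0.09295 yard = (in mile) 5.335e-05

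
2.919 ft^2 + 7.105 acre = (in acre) 7.105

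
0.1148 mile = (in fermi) 1.848e+17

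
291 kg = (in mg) 2.91e+08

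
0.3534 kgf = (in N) 3.466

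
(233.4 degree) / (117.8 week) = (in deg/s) 3.276e-06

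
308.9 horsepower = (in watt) 2.303e+05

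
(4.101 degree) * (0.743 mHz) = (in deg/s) 0.003047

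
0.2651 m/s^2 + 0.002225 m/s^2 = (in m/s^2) 0.2673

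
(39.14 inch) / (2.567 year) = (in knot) 2.387e-08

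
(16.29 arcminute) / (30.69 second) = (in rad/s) 0.0001544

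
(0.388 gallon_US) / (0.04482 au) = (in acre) 5.413e-17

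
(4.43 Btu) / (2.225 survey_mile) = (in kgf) 0.1331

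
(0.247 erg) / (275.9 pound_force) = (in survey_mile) 1.251e-14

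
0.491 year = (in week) 25.6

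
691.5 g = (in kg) 0.6915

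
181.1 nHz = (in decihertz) 1.811e-06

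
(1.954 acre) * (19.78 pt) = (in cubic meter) 55.18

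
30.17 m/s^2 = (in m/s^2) 30.17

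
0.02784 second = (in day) 3.222e-07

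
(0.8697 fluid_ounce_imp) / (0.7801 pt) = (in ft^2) 0.9665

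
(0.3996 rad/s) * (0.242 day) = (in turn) 1330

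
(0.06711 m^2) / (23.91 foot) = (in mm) 9.209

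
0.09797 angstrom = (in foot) 3.214e-11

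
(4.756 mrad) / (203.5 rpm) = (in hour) 6.199e-08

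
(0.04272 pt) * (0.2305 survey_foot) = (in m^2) 1.059e-06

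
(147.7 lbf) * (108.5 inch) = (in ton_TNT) 4.328e-07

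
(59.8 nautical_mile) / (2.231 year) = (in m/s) 0.001574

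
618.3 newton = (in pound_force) 139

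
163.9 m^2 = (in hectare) 0.01639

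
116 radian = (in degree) 6646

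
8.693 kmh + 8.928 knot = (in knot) 13.62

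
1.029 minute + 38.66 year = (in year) 38.66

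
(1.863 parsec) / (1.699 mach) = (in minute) 1.656e+12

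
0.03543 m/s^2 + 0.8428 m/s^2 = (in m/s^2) 0.8782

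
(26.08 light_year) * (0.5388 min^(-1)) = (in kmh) 7.976e+15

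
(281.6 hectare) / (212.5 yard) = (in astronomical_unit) 9.688e-08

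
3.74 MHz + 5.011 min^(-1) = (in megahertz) 3.74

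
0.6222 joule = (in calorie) 0.1487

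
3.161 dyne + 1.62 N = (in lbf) 0.3642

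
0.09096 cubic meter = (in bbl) 0.5721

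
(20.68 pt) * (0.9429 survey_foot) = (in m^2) 0.002097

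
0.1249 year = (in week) 6.513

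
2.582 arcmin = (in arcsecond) 154.9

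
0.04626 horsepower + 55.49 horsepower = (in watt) 4.141e+04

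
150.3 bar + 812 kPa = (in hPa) 1.584e+05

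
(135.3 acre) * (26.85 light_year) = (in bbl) 8.748e+23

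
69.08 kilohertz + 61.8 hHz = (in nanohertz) 7.526e+13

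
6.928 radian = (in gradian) 441.1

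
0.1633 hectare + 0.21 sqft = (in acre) 0.4035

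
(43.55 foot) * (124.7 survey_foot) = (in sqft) 5431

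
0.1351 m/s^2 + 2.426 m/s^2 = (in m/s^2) 2.561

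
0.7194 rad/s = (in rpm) 6.87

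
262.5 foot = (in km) 0.08001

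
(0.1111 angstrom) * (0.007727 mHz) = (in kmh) 3.09e-16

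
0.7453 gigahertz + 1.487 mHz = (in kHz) 7.453e+05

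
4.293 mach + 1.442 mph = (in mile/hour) 3271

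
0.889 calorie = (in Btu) 0.003525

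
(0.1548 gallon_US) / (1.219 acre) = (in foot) 3.897e-07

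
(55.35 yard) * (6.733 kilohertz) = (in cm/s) 3.408e+07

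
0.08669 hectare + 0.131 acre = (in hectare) 0.1397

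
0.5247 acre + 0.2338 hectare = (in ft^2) 4.802e+04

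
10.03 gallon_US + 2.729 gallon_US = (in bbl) 0.3038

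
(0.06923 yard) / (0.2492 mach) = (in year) 2.366e-11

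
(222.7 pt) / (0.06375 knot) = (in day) 2.773e-05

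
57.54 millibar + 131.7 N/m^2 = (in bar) 0.05886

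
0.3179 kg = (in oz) 11.21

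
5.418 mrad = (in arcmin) 18.63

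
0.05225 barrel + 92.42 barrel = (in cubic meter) 14.7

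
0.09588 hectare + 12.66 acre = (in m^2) 5.219e+04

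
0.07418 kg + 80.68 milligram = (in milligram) 7.426e+04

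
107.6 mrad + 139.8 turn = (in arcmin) 3.02e+06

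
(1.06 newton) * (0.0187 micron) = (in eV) 1.237e+11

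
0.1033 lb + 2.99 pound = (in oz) 49.49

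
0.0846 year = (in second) 2.668e+06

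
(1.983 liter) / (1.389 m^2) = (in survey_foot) 0.004684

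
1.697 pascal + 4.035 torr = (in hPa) 5.397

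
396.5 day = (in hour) 9516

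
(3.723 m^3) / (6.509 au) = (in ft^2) 4.116e-11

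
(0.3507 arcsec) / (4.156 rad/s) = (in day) 4.735e-12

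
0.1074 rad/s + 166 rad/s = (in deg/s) 9517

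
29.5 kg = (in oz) 1041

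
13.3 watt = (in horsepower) 0.01784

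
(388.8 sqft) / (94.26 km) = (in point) 1.086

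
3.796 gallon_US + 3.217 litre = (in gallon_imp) 3.868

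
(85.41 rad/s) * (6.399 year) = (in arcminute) 5.925e+13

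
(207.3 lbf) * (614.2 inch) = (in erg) 1.439e+11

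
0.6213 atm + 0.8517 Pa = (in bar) 0.6295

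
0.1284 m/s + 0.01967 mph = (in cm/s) 13.72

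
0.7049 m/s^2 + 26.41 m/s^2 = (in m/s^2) 27.11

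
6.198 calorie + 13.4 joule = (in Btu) 0.03728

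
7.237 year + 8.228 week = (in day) 2699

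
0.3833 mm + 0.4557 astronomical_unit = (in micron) 6.817e+16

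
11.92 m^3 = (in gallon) 3149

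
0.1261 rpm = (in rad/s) 0.01321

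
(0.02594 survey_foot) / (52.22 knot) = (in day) 3.406e-09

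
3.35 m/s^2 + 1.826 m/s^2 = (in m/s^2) 5.176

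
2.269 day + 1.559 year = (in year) 1.565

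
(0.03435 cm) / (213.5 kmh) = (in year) 1.837e-13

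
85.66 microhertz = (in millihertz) 0.08566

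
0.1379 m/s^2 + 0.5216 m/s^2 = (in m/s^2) 0.6595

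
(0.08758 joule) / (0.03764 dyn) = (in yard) 2.545e+05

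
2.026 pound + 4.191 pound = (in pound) 6.217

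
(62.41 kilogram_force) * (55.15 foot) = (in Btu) 9.751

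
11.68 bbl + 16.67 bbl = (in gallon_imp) 991.5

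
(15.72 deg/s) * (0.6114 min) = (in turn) 1.602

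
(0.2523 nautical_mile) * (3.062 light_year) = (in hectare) 1.354e+15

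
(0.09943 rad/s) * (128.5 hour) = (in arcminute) 1.581e+08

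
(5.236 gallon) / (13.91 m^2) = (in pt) 4.039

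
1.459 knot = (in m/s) 0.7506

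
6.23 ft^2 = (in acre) 0.000143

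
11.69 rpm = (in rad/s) 1.224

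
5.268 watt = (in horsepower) 0.007065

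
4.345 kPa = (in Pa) 4345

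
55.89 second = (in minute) 0.9315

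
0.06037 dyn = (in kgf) 6.156e-08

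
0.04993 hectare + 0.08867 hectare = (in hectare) 0.1386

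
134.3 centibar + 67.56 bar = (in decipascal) 6.89e+07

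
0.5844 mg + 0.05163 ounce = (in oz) 0.05165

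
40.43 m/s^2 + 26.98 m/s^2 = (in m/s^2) 67.41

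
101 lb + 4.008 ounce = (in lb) 101.3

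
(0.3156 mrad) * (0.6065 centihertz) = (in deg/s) 0.0001097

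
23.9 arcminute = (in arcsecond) 1434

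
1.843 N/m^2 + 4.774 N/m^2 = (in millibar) 0.06617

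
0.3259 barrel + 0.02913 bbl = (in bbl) 0.355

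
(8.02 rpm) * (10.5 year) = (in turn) 4.426e+07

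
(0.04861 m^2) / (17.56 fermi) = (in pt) 7.847e+15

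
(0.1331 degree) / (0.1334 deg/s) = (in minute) 0.01663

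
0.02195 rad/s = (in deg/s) 1.258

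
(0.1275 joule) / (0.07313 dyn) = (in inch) 6.864e+06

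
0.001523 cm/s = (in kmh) 5.483e-05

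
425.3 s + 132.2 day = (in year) 0.3622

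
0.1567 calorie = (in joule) 0.6556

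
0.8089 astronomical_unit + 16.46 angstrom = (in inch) 4.764e+12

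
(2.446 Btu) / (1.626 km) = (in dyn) 1.587e+05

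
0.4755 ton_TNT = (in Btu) 1.886e+06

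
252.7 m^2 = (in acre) 0.06244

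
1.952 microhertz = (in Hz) 1.952e-06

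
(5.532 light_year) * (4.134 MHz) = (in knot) 4.206e+23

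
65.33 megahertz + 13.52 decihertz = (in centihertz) 6.533e+09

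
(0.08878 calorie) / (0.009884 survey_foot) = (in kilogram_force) 12.57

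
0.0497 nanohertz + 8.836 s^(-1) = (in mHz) 8836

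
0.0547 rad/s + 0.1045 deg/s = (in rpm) 0.5398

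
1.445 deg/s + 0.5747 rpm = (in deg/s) 4.893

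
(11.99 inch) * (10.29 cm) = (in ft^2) 0.3373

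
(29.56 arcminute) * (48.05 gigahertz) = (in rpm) 3.945e+09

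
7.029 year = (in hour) 6.157e+04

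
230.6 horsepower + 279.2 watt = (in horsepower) 231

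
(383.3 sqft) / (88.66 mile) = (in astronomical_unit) 1.668e-15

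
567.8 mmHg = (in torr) 567.8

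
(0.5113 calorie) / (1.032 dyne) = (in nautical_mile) 111.9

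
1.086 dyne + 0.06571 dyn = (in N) 1.152e-05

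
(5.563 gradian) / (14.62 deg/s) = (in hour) 9.513e-05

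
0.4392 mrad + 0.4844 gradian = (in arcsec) 1660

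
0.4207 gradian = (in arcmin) 22.72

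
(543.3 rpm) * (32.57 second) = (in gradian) 1.18e+05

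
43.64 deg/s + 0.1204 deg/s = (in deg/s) 43.76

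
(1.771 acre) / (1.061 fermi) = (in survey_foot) 2.216e+19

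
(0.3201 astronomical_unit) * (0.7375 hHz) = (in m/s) 3.532e+12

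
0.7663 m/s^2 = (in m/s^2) 0.7663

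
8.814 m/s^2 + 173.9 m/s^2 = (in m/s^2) 182.7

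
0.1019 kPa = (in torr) 0.7643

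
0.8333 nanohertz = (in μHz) 0.0008333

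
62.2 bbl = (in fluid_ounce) 3.344e+05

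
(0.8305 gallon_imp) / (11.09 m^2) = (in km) 3.404e-07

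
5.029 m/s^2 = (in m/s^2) 5.029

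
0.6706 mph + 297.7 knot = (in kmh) 552.4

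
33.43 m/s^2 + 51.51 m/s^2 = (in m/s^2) 84.94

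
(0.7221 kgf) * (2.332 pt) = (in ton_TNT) 1.392e-12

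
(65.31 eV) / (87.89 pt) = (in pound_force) 7.587e-17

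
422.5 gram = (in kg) 0.4225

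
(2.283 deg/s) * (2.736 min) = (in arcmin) 2.249e+04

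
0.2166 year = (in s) 6.831e+06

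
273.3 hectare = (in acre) 675.3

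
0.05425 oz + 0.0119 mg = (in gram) 1.538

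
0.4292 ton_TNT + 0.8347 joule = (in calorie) 4.292e+08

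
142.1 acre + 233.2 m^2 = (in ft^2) 6.192e+06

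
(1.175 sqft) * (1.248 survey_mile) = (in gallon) 5.792e+04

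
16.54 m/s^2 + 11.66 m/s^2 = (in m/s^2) 28.2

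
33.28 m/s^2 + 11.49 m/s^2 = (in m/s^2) 44.77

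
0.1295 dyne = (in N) 1.295e-06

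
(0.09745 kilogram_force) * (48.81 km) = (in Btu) 44.21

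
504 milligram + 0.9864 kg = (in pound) 2.176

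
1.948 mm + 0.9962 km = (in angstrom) 9.962e+12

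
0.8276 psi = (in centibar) 5.706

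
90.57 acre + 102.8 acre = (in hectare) 78.25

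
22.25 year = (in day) 8121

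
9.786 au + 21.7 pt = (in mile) 9.097e+08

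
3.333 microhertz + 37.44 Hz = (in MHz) 3.744e-05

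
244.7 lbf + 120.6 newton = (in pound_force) 271.8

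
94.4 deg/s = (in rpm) 15.73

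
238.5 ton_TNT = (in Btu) 9.458e+08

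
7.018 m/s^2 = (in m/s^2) 7.018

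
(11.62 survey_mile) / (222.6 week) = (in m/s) 0.0001389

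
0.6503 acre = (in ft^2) 2.833e+04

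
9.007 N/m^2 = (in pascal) 9.007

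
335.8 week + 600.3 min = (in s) 2.031e+08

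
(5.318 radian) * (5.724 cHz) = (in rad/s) 0.3044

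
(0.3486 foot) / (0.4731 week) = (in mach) 1.091e-09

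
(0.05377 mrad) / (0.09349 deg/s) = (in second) 0.03295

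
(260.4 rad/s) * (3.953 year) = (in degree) 1.86e+12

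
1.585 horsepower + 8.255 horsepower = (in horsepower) 9.84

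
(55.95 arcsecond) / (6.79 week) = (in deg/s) 3.785e-09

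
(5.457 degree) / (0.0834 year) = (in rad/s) 3.621e-08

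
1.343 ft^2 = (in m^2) 0.1248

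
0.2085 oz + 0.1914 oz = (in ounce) 0.3999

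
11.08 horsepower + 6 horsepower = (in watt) 1.274e+04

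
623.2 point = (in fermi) 2.199e+14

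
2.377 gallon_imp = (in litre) 10.81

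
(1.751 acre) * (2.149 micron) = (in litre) 15.23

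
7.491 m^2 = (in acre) 0.001851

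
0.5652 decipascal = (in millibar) 0.0005652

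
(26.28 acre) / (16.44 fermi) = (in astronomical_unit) 4.324e+07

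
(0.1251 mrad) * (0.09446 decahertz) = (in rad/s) 0.0001182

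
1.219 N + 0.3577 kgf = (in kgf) 0.482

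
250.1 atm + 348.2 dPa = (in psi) 3675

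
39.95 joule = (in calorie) 9.548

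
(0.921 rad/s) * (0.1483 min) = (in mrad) 8195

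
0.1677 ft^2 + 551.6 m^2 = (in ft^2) 5938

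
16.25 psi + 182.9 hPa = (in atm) 1.286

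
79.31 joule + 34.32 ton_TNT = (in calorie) 3.432e+10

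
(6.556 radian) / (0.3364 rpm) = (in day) 0.002154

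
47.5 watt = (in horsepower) 0.0637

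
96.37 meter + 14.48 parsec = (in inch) 1.759e+19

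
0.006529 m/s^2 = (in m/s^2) 0.006529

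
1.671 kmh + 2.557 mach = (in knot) 1693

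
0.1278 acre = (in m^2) 517.2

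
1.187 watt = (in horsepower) 0.001592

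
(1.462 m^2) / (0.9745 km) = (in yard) 0.001641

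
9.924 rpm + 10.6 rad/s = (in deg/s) 666.9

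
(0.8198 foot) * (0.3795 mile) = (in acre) 0.03771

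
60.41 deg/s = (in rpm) 10.07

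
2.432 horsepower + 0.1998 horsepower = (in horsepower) 2.632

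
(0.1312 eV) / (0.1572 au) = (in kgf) 9.115e-32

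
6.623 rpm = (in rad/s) 0.6936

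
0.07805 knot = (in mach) 0.0001179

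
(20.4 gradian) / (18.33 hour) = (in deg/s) 0.0002782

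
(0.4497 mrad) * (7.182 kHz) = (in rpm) 30.84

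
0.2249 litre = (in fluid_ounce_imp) 7.915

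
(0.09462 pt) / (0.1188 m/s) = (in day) 3.252e-09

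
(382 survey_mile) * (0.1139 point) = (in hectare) 0.00247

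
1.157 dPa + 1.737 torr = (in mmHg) 1.738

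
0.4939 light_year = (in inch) 1.84e+17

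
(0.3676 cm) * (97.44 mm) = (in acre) 8.851e-08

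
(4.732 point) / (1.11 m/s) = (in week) 2.487e-09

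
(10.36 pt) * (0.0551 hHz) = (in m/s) 0.02014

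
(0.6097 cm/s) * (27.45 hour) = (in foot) 1977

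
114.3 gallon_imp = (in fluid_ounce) 1.757e+04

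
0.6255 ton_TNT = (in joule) 2.617e+09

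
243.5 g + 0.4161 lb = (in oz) 15.25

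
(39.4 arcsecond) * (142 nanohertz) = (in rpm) 2.59e-10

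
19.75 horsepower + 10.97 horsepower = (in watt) 2.291e+04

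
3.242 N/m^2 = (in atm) 3.2e-05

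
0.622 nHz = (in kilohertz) 6.22e-13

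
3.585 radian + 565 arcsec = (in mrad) 3588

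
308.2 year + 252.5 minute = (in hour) 2.7e+06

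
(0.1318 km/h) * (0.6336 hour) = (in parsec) 2.706e-15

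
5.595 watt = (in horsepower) 0.007503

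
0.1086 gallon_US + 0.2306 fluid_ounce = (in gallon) 0.1104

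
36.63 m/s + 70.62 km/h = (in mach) 0.1652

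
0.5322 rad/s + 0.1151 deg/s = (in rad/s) 0.5342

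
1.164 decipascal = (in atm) 1.149e-06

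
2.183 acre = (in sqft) 9.509e+04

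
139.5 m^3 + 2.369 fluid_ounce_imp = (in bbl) 877.4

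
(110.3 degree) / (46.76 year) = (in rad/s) 1.305e-09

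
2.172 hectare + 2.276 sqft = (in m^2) 2.172e+04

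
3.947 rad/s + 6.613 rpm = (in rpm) 44.3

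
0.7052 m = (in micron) 7.052e+05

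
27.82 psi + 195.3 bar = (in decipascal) 1.972e+08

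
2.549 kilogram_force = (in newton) 25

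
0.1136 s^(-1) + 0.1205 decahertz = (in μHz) 1.319e+06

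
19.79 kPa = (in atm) 0.1953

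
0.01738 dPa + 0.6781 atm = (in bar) 0.6871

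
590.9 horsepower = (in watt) 4.406e+05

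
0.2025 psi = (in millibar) 13.96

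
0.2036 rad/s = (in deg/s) 11.67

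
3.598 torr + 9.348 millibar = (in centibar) 1.414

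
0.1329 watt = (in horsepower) 0.0001782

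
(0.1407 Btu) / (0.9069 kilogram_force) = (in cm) 1669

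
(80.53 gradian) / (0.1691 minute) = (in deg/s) 7.143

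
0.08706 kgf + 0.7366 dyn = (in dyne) 8.538e+04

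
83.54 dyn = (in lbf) 0.0001878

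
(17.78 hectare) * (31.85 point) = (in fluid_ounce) 6.755e+07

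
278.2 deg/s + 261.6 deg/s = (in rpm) 89.97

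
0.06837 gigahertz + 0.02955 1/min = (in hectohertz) 6.837e+05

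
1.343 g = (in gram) 1.343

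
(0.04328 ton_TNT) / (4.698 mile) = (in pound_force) 5384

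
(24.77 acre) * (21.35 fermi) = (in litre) 2.14e-06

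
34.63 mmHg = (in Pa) 4617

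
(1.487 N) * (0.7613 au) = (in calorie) 4.048e+10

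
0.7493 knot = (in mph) 0.8623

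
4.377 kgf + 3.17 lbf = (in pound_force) 12.82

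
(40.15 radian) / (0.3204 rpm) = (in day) 0.01385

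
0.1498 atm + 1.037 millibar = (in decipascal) 1.528e+05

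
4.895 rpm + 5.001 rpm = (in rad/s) 1.036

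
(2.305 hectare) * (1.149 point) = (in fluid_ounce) 3.159e+05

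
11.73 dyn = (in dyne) 11.73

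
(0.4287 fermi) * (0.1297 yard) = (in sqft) 5.473e-16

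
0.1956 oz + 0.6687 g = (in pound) 0.0137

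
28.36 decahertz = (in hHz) 2.836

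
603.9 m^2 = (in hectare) 0.06039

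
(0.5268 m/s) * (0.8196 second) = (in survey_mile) 0.0002683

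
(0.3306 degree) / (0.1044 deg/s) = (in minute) 0.05278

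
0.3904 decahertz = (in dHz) 39.04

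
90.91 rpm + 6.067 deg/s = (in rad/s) 9.626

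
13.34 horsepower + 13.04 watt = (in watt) 9961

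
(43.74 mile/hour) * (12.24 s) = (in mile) 0.1487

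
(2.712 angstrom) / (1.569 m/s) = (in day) 2.001e-15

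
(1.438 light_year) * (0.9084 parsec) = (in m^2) 3.813e+32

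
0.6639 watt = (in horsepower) 0.0008903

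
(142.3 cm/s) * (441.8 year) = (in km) 1.983e+07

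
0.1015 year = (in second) 3.201e+06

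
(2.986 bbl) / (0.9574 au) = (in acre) 8.191e-16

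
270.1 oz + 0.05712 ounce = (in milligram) 7.659e+06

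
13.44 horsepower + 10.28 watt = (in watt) 1.003e+04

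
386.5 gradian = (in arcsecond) 1.252e+06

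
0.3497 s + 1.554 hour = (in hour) 1.554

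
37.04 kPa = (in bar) 0.3704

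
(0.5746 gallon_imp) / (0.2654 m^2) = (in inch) 0.3875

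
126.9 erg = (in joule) 1.269e-05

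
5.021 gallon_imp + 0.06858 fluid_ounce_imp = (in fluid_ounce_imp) 803.4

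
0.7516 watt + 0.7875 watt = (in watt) 1.539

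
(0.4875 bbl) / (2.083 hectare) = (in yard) 4.069e-06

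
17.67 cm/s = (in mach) 0.0005189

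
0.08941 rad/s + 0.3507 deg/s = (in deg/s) 5.474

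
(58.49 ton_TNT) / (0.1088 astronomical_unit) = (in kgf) 1.533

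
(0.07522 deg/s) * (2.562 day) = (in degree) 1.665e+04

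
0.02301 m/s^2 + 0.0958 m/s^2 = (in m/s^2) 0.1188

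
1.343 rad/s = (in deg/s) 76.95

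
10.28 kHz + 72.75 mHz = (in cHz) 1.028e+06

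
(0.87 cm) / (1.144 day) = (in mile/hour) 1.969e-07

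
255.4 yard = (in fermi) 2.335e+17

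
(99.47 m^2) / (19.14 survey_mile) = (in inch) 0.1271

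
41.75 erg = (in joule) 4.175e-06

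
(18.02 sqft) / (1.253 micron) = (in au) 8.931e-06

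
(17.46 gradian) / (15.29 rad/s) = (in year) 5.688e-10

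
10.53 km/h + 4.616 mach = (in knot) 3061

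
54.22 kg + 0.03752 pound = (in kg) 54.24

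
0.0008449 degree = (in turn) 2.347e-06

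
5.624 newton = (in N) 5.624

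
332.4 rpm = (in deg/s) 1994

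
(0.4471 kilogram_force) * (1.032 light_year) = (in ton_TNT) 1.023e+07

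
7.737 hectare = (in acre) 19.12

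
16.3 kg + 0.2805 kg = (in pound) 36.55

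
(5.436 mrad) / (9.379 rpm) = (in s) 0.005535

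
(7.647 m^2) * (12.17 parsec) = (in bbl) 1.806e+19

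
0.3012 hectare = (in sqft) 3.242e+04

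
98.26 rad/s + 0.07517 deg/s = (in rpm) 938.3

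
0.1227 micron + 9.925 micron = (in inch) 0.0003956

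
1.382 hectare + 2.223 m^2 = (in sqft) 1.488e+05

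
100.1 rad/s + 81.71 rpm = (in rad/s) 108.7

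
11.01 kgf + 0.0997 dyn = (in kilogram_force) 11.01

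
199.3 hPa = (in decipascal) 1.993e+05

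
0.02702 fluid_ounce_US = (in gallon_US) 0.0002111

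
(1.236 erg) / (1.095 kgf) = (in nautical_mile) 6.215e-12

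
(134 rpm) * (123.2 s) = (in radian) 1729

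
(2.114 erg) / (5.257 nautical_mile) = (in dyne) 2.171e-06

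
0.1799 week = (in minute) 1813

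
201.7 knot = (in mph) 232.1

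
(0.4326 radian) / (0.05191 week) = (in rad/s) 1.378e-05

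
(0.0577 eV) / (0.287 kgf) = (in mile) 2.041e-24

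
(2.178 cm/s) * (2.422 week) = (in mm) 3.19e+07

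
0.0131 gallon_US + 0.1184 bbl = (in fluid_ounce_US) 638.2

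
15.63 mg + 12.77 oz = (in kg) 0.362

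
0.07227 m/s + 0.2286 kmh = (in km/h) 0.4888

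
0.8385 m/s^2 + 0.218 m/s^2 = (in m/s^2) 1.056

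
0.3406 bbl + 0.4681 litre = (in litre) 54.62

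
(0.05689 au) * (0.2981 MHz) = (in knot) 4.932e+15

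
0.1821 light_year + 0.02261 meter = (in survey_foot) 5.652e+15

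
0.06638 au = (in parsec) 3.218e-07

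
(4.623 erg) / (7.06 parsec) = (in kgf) 2.164e-25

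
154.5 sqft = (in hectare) 0.001435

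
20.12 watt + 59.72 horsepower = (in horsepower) 59.75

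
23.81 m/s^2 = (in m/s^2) 23.81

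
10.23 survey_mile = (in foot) 5.401e+04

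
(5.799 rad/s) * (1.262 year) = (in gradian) 1.469e+10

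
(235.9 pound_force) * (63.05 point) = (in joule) 23.34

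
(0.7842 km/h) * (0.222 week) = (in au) 1.955e-07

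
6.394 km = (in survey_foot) 2.098e+04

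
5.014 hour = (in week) 0.02985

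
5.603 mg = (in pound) 1.235e-05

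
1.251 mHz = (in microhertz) 1251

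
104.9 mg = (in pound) 0.0002313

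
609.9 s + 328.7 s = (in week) 0.001552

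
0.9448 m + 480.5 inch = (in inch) 517.7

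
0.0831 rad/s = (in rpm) 0.7935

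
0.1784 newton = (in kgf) 0.01819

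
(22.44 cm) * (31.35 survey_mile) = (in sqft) 1.219e+05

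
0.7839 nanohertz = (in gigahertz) 7.839e-19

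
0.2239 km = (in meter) 223.9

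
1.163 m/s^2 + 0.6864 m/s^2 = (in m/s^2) 1.849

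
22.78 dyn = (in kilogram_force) 2.323e-05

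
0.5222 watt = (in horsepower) 0.0007003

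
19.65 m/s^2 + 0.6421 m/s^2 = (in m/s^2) 20.29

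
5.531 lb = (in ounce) 88.5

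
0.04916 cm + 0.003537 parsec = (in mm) 1.091e+17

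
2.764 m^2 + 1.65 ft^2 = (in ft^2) 31.4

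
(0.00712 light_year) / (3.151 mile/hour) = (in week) 7.907e+07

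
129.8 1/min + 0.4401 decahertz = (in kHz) 0.006564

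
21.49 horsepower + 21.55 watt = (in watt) 1.605e+04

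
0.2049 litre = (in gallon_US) 0.05413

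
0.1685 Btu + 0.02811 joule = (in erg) 1.778e+09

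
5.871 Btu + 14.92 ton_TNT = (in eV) 3.896e+29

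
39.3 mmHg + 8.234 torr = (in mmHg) 47.53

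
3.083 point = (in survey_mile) 6.758e-07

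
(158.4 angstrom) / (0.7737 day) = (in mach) 6.959e-16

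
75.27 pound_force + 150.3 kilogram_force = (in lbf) 406.6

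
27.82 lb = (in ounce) 445.1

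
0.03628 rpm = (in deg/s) 0.2177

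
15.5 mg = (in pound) 3.417e-05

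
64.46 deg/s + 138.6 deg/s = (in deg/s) 203.1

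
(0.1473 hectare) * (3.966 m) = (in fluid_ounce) 1.975e+08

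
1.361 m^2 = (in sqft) 14.65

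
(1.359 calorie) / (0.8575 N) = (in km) 0.006631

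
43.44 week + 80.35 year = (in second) 2.56e+09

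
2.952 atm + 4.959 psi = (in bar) 3.333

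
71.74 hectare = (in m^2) 7.174e+05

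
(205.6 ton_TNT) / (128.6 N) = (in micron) 6.689e+15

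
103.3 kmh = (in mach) 0.08427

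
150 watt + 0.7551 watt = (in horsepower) 0.2022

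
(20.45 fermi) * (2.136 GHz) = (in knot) 8.491e-05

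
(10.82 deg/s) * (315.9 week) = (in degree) 2.067e+09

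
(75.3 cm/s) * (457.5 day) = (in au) 0.000199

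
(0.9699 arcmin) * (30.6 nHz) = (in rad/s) 8.633e-12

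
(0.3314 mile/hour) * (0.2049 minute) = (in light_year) 1.925e-16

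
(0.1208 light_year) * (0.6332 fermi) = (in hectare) 7.237e-05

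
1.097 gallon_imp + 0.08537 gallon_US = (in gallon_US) 1.403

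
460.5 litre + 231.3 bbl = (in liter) 3.723e+04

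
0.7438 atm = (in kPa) 75.37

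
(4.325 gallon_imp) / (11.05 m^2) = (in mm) 1.779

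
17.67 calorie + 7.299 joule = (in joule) 81.23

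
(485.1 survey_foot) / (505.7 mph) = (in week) 1.081e-06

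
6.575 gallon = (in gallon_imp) 5.475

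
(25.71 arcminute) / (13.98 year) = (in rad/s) 1.696e-11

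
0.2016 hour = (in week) 0.0012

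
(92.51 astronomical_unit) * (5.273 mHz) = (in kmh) 2.627e+11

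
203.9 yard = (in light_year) 1.971e-14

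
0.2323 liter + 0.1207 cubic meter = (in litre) 120.9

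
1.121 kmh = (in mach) 0.0009145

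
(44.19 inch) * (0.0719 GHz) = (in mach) 2.37e+05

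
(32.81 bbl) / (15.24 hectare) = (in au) 2.288e-16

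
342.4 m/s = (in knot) 665.6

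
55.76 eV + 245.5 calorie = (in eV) 6.411e+21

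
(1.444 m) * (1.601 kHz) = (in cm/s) 2.312e+05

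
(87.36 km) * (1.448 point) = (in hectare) 0.004463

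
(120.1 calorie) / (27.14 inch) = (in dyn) 7.289e+07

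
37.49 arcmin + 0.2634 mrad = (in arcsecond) 2304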